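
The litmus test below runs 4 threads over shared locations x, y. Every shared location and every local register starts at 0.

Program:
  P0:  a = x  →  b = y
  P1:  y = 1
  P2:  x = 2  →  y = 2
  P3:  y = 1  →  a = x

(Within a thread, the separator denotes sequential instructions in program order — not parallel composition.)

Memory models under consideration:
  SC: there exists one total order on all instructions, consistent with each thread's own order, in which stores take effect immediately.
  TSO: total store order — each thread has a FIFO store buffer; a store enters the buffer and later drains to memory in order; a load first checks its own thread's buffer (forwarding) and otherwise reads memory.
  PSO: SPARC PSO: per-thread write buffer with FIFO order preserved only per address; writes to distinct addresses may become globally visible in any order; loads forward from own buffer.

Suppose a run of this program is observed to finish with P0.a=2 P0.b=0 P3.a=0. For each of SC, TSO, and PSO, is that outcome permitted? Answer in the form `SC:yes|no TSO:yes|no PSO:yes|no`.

outcome vector order: (P0.a,P0.b,P3.a)
SC: 11 outcomes — {(0,0,0), (0,0,2), (0,1,0), (0,1,2), (0,2,0), (0,2,2), (2,0,2), (2,1,0), (2,1,2), (2,2,0), (2,2,2)}
TSO: 12 outcomes — {(0,0,0), (0,0,2), (0,1,0), (0,1,2), (0,2,0), (0,2,2), (2,0,0), (2,0,2), (2,1,0), (2,1,2), (2,2,0), (2,2,2)}
PSO: 12 outcomes — {(0,0,0), (0,0,2), (0,1,0), (0,1,2), (0,2,0), (0,2,2), (2,0,0), (2,0,2), (2,1,0), (2,1,2), (2,2,0), (2,2,2)}
target (2,0,0) ∈ {TSO,PSO}

SC:no TSO:yes PSO:yes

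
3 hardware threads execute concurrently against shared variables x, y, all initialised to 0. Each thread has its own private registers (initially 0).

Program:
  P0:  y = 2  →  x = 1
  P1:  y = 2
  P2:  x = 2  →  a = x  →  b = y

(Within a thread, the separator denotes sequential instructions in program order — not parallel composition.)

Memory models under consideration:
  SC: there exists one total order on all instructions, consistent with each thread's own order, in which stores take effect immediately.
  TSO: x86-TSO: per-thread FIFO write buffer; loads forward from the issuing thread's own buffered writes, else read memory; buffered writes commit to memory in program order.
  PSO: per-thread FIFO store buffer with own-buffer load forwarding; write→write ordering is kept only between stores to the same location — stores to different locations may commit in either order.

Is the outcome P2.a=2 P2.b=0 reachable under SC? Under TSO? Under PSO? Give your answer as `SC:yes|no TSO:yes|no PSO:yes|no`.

SC:yes TSO:yes PSO:yes

outcome vector order: (P2.a,P2.b)
[SC] allowed = {(1,2); (2,0); (2,2)}
[TSO] allowed = {(1,2); (2,0); (2,2)}
[PSO] allowed = {(1,0); (1,2); (2,0); (2,2)}
target (2,0) ∈ {SC,TSO,PSO}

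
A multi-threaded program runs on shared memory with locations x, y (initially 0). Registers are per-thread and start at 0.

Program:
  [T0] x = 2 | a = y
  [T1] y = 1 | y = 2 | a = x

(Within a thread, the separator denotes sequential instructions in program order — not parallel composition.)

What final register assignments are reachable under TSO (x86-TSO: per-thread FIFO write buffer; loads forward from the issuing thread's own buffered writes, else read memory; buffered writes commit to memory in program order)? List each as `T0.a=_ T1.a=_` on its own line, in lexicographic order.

T0.a=0 T1.a=0
T0.a=0 T1.a=2
T0.a=1 T1.a=0
T0.a=1 T1.a=2
T0.a=2 T1.a=0
T0.a=2 T1.a=2

outcome vector order: (T0.a,T1.a)
|TSO outcomes| = 6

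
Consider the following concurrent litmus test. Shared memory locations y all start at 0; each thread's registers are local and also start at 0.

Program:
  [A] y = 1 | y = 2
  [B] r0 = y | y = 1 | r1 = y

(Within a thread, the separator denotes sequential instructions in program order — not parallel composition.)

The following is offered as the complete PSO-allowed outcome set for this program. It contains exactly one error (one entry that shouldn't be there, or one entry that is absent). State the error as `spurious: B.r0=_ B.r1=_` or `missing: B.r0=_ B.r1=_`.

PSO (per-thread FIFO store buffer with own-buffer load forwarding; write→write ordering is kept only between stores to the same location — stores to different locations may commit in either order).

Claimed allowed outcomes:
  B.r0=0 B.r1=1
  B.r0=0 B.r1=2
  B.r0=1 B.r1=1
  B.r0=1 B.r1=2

missing: B.r0=2 B.r1=1

outcome vector order: (B.r0,B.r1)
under PSO → <0 1> <0 2> <1 1> <1 2> <2 1>
PSO∖claimed = {<2 1>}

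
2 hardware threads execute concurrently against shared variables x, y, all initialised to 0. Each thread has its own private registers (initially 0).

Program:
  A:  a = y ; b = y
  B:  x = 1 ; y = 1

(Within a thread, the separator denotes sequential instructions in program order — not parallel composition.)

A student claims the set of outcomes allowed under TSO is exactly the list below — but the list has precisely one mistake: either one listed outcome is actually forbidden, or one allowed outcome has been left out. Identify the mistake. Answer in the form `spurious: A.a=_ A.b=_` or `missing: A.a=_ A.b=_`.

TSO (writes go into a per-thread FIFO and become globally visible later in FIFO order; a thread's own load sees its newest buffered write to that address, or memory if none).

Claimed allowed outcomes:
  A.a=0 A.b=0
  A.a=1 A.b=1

missing: A.a=0 A.b=1

outcome vector order: (A.a,A.b)
under TSO → <0 0> <0 1> <1 1>
TSO∖claimed = {<0 1>}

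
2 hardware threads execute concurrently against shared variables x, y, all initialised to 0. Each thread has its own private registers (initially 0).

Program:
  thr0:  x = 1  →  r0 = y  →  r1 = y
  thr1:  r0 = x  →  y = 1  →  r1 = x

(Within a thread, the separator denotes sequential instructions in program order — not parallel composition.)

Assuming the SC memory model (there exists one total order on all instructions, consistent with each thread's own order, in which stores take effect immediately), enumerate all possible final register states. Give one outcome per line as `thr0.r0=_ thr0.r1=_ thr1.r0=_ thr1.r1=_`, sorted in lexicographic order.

outcome vector order: (thr0.r0,thr0.r1,thr1.r0,thr1.r1)
|SC outcomes| = 7

thr0.r0=0 thr0.r1=0 thr1.r0=0 thr1.r1=1
thr0.r0=0 thr0.r1=0 thr1.r0=1 thr1.r1=1
thr0.r0=0 thr0.r1=1 thr1.r0=0 thr1.r1=1
thr0.r0=0 thr0.r1=1 thr1.r0=1 thr1.r1=1
thr0.r0=1 thr0.r1=1 thr1.r0=0 thr1.r1=0
thr0.r0=1 thr0.r1=1 thr1.r0=0 thr1.r1=1
thr0.r0=1 thr0.r1=1 thr1.r0=1 thr1.r1=1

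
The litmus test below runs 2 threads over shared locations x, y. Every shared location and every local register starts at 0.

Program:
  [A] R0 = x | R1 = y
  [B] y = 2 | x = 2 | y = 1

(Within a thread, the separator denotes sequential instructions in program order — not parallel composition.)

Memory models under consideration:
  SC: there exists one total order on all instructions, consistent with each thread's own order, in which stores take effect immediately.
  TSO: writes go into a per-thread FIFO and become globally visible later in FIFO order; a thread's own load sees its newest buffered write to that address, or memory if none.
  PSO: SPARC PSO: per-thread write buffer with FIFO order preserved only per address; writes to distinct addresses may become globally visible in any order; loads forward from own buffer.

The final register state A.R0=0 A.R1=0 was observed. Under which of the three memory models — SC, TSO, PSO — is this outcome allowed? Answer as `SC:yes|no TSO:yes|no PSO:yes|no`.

outcome vector order: (A.R0,A.R1)
under SC → (0,0), (0,1), (0,2), (2,1), (2,2)
under TSO → (0,0), (0,1), (0,2), (2,1), (2,2)
under PSO → (0,0), (0,1), (0,2), (2,0), (2,1), (2,2)
target (0,0) ∈ {SC,TSO,PSO}

SC:yes TSO:yes PSO:yes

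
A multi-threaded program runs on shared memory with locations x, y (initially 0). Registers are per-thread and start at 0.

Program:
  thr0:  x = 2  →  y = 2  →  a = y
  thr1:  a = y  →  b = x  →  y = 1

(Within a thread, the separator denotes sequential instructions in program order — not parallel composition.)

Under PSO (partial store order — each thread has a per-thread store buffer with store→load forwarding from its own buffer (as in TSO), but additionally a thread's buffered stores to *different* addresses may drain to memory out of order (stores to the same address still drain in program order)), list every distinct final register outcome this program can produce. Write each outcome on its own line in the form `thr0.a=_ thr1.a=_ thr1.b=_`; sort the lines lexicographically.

outcome vector order: (thr0.a,thr1.a,thr1.b)
|PSO outcomes| = 8

thr0.a=1 thr1.a=0 thr1.b=0
thr0.a=1 thr1.a=0 thr1.b=2
thr0.a=1 thr1.a=2 thr1.b=0
thr0.a=1 thr1.a=2 thr1.b=2
thr0.a=2 thr1.a=0 thr1.b=0
thr0.a=2 thr1.a=0 thr1.b=2
thr0.a=2 thr1.a=2 thr1.b=0
thr0.a=2 thr1.a=2 thr1.b=2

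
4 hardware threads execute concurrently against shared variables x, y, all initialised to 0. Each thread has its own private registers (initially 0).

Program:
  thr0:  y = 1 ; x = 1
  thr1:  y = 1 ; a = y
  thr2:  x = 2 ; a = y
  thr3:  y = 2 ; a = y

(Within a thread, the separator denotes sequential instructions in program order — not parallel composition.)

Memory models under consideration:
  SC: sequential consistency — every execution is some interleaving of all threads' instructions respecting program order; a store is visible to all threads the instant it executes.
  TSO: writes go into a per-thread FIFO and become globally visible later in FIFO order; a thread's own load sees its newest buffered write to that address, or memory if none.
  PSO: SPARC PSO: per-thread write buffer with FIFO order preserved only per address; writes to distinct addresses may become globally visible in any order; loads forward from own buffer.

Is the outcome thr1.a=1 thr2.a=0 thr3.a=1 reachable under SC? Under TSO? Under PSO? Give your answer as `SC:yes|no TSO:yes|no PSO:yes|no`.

SC:yes TSO:yes PSO:yes

outcome vector order: (thr1.a,thr2.a,thr3.a)
SC (12): 101, 102, 111, 112, 121, 122, 201, 202, 211, 212, 221, 222
TSO (12): 101, 102, 111, 112, 121, 122, 201, 202, 211, 212, 221, 222
PSO (12): 101, 102, 111, 112, 121, 122, 201, 202, 211, 212, 221, 222
target 101 ∈ {SC,TSO,PSO}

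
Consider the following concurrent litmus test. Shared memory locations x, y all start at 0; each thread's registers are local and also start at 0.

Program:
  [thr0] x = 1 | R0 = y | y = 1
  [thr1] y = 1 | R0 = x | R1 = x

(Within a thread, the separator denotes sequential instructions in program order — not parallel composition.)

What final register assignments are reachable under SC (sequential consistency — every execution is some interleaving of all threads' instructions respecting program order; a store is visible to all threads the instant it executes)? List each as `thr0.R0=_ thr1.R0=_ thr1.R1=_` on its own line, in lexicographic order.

outcome vector order: (thr0.R0,thr1.R0,thr1.R1)
|SC outcomes| = 4

thr0.R0=0 thr1.R0=1 thr1.R1=1
thr0.R0=1 thr1.R0=0 thr1.R1=0
thr0.R0=1 thr1.R0=0 thr1.R1=1
thr0.R0=1 thr1.R0=1 thr1.R1=1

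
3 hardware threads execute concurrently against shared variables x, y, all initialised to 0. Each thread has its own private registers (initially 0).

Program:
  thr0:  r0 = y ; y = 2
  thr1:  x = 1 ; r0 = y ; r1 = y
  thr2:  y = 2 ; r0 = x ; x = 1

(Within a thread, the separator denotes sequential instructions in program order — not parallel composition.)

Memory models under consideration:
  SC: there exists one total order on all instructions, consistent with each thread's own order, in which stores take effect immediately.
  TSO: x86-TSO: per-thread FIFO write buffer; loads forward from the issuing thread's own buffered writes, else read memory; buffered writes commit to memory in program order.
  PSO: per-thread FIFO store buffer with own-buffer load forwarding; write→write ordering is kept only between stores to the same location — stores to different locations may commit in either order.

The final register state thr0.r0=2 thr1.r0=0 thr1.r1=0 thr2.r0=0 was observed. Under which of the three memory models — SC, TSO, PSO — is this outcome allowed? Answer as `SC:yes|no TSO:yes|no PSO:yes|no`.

outcome vector order: (thr0.r0,thr1.r0,thr1.r1,thr2.r0)
SC: 8 outcomes — {0001, 0021, 0220, 0221, 2001, 2021, 2220, 2221}
TSO: 12 outcomes — {0000, 0001, 0020, 0021, 0220, 0221, 2000, 2001, 2020, 2021, 2220, 2221}
PSO: 12 outcomes — {0000, 0001, 0020, 0021, 0220, 0221, 2000, 2001, 2020, 2021, 2220, 2221}
target 2000 ∈ {TSO,PSO}

SC:no TSO:yes PSO:yes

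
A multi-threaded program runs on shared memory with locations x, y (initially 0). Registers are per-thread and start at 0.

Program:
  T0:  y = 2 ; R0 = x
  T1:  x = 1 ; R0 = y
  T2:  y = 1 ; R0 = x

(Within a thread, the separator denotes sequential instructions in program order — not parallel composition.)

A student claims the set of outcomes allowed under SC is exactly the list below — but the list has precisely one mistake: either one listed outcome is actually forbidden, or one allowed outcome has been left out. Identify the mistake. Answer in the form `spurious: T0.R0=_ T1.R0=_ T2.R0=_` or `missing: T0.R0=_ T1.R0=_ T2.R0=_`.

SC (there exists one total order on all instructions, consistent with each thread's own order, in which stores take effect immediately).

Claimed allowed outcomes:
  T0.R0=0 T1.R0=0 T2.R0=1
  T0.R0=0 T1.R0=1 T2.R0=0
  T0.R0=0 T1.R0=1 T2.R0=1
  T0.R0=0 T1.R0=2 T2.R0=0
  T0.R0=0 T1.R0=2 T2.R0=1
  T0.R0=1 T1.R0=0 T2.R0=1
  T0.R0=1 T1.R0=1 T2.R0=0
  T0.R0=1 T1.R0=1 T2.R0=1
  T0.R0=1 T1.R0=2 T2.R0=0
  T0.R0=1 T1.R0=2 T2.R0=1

outcome vector order: (T0.R0,T1.R0,T2.R0)
under SC → 0/1/0, 0/1/1, 0/2/0, 0/2/1, 1/0/1, 1/1/0, 1/1/1, 1/2/0, 1/2/1
claimed∖SC = {0/0/1}

spurious: T0.R0=0 T1.R0=0 T2.R0=1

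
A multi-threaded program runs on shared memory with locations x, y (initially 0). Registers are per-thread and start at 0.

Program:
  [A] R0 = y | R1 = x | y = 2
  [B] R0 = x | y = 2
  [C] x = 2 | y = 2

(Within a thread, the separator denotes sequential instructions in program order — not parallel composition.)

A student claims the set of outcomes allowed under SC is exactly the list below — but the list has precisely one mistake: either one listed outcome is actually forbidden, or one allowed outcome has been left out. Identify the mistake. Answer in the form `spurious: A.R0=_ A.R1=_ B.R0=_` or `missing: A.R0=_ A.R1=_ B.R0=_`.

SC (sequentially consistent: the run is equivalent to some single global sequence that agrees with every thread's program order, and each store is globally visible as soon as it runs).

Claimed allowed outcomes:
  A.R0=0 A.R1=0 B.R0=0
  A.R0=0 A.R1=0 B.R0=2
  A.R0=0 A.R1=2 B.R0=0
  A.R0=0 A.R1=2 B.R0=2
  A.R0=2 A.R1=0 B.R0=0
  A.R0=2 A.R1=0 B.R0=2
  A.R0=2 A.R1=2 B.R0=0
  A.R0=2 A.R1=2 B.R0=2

outcome vector order: (A.R0,A.R1,B.R0)
[SC] allowed = {0/0/0; 0/0/2; 0/2/0; 0/2/2; 2/0/0; 2/2/0; 2/2/2}
claimed∖SC = {2/0/2}

spurious: A.R0=2 A.R1=0 B.R0=2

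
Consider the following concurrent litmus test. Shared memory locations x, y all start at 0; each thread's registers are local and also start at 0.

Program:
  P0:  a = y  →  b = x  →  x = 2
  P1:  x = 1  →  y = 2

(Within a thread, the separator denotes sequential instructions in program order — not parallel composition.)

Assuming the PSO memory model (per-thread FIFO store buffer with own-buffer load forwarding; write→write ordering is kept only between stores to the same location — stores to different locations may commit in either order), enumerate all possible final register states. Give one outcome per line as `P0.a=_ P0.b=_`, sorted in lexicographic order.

outcome vector order: (P0.a,P0.b)
|PSO outcomes| = 4

P0.a=0 P0.b=0
P0.a=0 P0.b=1
P0.a=2 P0.b=0
P0.a=2 P0.b=1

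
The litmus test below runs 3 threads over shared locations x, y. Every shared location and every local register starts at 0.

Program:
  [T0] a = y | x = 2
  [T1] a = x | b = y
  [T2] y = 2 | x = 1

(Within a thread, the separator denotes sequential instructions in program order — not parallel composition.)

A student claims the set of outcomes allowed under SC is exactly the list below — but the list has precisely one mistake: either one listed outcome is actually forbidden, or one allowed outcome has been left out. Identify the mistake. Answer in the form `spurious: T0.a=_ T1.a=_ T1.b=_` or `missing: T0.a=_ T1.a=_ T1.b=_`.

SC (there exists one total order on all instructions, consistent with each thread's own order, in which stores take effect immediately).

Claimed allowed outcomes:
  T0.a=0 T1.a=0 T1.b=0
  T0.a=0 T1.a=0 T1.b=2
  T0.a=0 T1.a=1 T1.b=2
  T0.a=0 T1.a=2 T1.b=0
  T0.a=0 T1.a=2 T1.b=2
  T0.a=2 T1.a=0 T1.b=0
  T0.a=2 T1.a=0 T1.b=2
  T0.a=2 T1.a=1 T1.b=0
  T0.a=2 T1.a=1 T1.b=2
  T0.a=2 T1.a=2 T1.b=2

spurious: T0.a=2 T1.a=1 T1.b=0

outcome vector order: (T0.a,T1.a,T1.b)
SC (9): 000, 002, 012, 020, 022, 200, 202, 212, 222
claimed∖SC = {210}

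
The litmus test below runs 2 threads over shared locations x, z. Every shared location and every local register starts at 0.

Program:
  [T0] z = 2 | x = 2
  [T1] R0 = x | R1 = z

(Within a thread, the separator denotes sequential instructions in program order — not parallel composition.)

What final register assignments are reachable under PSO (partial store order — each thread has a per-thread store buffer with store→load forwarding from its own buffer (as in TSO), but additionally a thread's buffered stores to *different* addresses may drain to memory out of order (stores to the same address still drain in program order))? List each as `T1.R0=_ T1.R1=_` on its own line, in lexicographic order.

outcome vector order: (T1.R0,T1.R1)
|PSO outcomes| = 4

T1.R0=0 T1.R1=0
T1.R0=0 T1.R1=2
T1.R0=2 T1.R1=0
T1.R0=2 T1.R1=2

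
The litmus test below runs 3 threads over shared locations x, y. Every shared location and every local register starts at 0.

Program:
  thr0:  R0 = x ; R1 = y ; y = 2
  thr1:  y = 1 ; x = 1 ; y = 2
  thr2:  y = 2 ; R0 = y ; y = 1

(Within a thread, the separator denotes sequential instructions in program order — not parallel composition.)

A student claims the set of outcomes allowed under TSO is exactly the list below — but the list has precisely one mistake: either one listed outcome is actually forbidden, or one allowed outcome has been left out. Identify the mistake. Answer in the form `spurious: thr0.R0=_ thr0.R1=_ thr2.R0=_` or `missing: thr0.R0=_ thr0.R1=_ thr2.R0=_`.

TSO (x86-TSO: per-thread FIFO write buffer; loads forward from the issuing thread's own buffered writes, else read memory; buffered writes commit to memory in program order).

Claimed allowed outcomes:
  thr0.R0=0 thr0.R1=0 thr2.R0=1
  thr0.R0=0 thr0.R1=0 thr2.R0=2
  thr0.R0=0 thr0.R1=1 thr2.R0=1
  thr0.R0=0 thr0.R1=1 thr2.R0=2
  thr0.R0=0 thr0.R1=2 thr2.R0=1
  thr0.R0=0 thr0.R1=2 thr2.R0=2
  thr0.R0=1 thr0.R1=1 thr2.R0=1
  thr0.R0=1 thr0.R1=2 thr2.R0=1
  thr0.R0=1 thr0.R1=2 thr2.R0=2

outcome vector order: (thr0.R0,thr0.R1,thr2.R0)
TSO (10): (0,0,1) (0,0,2) (0,1,1) (0,1,2) (0,2,1) (0,2,2) (1,1,1) (1,1,2) (1,2,1) (1,2,2)
TSO∖claimed = {(1,1,2)}

missing: thr0.R0=1 thr0.R1=1 thr2.R0=2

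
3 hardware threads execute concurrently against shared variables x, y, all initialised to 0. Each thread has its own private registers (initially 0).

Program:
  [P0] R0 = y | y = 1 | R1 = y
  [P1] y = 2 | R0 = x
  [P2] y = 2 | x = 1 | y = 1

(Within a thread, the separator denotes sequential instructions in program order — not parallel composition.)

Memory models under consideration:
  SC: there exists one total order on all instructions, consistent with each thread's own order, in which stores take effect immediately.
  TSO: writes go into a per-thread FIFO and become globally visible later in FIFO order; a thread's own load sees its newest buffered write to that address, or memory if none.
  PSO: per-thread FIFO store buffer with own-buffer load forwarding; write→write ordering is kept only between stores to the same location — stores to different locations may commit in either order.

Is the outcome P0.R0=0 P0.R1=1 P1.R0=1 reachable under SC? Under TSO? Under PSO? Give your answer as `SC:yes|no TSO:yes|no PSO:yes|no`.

SC:yes TSO:yes PSO:yes

outcome vector order: (P0.R0,P0.R1,P1.R0)
SC (11): 010, 011, 020, 021, 110, 111, 121, 210, 211, 220, 221
TSO (12): 010, 011, 020, 021, 110, 111, 120, 121, 210, 211, 220, 221
PSO (12): 010, 011, 020, 021, 110, 111, 120, 121, 210, 211, 220, 221
target 011 ∈ {SC,TSO,PSO}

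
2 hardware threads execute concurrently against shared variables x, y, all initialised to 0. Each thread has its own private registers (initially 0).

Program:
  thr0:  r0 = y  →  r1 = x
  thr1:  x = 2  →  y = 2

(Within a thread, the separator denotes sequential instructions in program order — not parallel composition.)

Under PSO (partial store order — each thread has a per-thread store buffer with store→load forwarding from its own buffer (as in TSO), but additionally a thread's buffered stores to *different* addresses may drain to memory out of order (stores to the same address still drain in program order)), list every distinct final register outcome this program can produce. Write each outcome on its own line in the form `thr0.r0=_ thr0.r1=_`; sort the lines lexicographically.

thr0.r0=0 thr0.r1=0
thr0.r0=0 thr0.r1=2
thr0.r0=2 thr0.r1=0
thr0.r0=2 thr0.r1=2

outcome vector order: (thr0.r0,thr0.r1)
|PSO outcomes| = 4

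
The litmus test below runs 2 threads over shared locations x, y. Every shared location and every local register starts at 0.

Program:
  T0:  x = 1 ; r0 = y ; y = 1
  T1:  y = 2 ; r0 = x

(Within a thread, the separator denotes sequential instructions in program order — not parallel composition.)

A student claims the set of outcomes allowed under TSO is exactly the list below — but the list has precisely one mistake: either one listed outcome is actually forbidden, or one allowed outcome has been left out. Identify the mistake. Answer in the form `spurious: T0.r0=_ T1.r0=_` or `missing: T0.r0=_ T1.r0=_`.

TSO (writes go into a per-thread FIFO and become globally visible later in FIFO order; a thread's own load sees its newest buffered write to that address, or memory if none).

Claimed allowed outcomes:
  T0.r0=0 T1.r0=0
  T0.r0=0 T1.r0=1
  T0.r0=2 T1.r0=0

missing: T0.r0=2 T1.r0=1

outcome vector order: (T0.r0,T1.r0)
TSO: 4 outcomes — {00, 01, 20, 21}
TSO∖claimed = {21}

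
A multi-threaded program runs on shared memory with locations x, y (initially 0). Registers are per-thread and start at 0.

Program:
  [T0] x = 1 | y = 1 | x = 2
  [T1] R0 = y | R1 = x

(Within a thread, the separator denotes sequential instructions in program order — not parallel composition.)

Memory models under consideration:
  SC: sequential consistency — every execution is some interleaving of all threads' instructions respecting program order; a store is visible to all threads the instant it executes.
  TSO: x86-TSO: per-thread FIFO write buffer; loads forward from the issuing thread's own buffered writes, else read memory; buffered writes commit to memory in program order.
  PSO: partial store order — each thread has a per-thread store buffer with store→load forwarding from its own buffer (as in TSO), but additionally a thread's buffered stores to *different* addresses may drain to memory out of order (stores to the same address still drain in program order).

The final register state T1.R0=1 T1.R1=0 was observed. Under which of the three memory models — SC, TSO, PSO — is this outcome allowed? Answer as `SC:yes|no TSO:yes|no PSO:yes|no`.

outcome vector order: (T1.R0,T1.R1)
SC (5): (0,0) (0,1) (0,2) (1,1) (1,2)
TSO (5): (0,0) (0,1) (0,2) (1,1) (1,2)
PSO (6): (0,0) (0,1) (0,2) (1,0) (1,1) (1,2)
target (1,0) ∈ {PSO}

SC:no TSO:no PSO:yes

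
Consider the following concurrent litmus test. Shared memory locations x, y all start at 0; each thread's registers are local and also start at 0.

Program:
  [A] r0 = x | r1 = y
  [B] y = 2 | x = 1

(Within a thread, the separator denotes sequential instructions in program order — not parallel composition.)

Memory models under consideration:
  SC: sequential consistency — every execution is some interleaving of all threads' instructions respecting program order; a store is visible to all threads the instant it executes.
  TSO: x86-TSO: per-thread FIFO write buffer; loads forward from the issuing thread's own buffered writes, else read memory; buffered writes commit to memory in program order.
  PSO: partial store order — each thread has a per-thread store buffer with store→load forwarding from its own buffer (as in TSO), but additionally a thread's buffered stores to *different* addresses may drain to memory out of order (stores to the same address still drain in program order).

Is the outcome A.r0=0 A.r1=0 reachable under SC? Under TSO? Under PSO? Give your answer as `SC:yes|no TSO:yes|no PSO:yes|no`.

outcome vector order: (A.r0,A.r1)
SC (3): 0/0 0/2 1/2
TSO (3): 0/0 0/2 1/2
PSO (4): 0/0 0/2 1/0 1/2
target 0/0 ∈ {SC,TSO,PSO}

SC:yes TSO:yes PSO:yes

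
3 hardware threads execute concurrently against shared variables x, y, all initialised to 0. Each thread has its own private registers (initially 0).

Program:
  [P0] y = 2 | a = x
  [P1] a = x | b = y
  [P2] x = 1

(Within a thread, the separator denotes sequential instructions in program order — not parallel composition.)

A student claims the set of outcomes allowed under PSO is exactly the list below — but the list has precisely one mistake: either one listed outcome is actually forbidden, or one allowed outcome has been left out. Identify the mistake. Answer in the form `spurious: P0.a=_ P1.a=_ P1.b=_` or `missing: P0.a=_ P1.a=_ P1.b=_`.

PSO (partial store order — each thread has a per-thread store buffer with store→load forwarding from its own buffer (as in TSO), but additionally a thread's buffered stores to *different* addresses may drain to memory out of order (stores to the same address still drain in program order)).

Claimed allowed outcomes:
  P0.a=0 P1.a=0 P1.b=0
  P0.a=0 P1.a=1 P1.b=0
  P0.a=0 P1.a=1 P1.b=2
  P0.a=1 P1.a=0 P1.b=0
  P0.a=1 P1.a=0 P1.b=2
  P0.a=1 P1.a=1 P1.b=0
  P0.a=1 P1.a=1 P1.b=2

missing: P0.a=0 P1.a=0 P1.b=2

outcome vector order: (P0.a,P1.a,P1.b)
PSO (8): 0/0/0; 0/0/2; 0/1/0; 0/1/2; 1/0/0; 1/0/2; 1/1/0; 1/1/2
PSO∖claimed = {0/0/2}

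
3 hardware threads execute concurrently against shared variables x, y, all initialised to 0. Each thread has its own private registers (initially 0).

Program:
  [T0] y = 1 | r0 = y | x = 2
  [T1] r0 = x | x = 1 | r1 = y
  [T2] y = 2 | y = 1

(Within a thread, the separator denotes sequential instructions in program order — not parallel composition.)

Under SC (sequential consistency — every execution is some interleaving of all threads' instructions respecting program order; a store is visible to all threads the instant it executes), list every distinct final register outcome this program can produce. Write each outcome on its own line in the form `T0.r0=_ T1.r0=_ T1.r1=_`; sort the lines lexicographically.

T0.r0=1 T1.r0=0 T1.r1=0
T0.r0=1 T1.r0=0 T1.r1=1
T0.r0=1 T1.r0=0 T1.r1=2
T0.r0=1 T1.r0=2 T1.r1=1
T0.r0=1 T1.r0=2 T1.r1=2
T0.r0=2 T1.r0=0 T1.r1=0
T0.r0=2 T1.r0=0 T1.r1=1
T0.r0=2 T1.r0=0 T1.r1=2
T0.r0=2 T1.r0=2 T1.r1=1
T0.r0=2 T1.r0=2 T1.r1=2

outcome vector order: (T0.r0,T1.r0,T1.r1)
|SC outcomes| = 10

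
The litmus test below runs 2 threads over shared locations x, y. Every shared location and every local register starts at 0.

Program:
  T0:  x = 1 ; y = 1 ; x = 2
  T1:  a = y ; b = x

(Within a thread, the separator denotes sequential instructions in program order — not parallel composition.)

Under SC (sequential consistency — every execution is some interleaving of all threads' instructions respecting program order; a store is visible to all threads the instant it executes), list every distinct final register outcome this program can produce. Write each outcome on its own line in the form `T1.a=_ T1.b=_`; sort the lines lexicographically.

T1.a=0 T1.b=0
T1.a=0 T1.b=1
T1.a=0 T1.b=2
T1.a=1 T1.b=1
T1.a=1 T1.b=2

outcome vector order: (T1.a,T1.b)
|SC outcomes| = 5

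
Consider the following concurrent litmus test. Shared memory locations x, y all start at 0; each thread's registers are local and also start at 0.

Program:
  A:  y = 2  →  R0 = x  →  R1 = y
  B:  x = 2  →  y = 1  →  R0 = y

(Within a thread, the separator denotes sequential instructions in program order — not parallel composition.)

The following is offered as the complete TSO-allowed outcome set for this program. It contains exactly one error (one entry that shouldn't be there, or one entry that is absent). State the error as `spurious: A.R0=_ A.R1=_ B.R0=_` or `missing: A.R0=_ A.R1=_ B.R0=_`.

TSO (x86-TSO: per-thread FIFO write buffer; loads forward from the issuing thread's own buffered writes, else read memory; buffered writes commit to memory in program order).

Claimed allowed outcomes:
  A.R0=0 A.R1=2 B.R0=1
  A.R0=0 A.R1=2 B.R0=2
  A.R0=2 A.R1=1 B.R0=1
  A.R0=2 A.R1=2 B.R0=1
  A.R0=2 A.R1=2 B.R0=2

outcome vector order: (A.R0,A.R1,B.R0)
TSO (6): <0 1 1>; <0 2 1>; <0 2 2>; <2 1 1>; <2 2 1>; <2 2 2>
TSO∖claimed = {<0 1 1>}

missing: A.R0=0 A.R1=1 B.R0=1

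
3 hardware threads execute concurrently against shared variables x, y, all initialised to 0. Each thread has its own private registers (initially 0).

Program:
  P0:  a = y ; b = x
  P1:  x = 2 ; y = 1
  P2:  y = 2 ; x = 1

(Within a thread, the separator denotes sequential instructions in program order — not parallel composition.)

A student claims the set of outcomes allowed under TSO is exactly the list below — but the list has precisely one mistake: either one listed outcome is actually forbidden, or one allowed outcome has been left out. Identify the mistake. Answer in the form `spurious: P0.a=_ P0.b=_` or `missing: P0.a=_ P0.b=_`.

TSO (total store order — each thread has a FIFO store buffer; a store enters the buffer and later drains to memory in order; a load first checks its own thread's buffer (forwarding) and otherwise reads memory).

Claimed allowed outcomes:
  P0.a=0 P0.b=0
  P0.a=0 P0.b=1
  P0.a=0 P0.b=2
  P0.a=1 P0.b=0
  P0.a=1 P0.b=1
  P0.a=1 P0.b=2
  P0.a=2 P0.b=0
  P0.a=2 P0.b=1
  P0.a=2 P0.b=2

spurious: P0.a=1 P0.b=0

outcome vector order: (P0.a,P0.b)
[TSO] allowed = {<0 0>, <0 1>, <0 2>, <1 1>, <1 2>, <2 0>, <2 1>, <2 2>}
claimed∖TSO = {<1 0>}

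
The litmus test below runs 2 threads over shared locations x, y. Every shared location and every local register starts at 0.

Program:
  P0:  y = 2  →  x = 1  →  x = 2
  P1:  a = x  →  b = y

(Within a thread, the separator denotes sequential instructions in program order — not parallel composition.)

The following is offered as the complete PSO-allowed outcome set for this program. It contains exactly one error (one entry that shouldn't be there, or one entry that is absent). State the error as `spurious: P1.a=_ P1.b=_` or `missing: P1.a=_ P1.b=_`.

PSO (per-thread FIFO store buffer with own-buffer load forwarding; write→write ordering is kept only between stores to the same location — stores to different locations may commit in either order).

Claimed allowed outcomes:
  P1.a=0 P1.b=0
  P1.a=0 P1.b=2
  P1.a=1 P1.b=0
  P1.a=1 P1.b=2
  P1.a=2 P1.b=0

missing: P1.a=2 P1.b=2

outcome vector order: (P1.a,P1.b)
PSO: 6 outcomes — {00, 02, 10, 12, 20, 22}
PSO∖claimed = {22}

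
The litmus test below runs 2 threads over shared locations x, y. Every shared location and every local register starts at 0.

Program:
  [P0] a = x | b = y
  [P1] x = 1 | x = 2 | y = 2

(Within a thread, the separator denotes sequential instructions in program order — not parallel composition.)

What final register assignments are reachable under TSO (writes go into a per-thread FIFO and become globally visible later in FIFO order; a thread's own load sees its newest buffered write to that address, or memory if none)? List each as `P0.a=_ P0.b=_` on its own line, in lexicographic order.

outcome vector order: (P0.a,P0.b)
|TSO outcomes| = 6

P0.a=0 P0.b=0
P0.a=0 P0.b=2
P0.a=1 P0.b=0
P0.a=1 P0.b=2
P0.a=2 P0.b=0
P0.a=2 P0.b=2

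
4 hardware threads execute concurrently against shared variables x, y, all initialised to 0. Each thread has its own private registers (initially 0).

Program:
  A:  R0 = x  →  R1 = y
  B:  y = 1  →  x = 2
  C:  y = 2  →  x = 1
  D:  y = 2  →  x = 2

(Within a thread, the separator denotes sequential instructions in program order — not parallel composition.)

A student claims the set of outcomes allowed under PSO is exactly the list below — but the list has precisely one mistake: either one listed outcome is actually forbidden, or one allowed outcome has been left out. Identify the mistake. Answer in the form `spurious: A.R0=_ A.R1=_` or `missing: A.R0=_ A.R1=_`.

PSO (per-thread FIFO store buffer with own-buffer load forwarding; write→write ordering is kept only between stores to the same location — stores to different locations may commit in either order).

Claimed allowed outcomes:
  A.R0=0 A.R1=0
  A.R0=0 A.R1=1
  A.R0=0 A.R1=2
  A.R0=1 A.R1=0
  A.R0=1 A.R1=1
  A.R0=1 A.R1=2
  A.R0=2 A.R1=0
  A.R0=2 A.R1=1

missing: A.R0=2 A.R1=2

outcome vector order: (A.R0,A.R1)
PSO: 9 outcomes — {00; 01; 02; 10; 11; 12; 20; 21; 22}
PSO∖claimed = {22}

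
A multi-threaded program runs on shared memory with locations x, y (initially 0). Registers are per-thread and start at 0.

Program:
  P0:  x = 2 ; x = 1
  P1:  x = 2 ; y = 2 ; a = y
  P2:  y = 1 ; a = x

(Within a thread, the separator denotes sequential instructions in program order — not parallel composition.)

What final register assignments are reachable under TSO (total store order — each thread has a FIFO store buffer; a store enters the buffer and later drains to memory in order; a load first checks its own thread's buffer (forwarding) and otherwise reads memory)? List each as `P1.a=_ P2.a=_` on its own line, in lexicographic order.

outcome vector order: (P1.a,P2.a)
|TSO outcomes| = 6

P1.a=1 P2.a=0
P1.a=1 P2.a=1
P1.a=1 P2.a=2
P1.a=2 P2.a=0
P1.a=2 P2.a=1
P1.a=2 P2.a=2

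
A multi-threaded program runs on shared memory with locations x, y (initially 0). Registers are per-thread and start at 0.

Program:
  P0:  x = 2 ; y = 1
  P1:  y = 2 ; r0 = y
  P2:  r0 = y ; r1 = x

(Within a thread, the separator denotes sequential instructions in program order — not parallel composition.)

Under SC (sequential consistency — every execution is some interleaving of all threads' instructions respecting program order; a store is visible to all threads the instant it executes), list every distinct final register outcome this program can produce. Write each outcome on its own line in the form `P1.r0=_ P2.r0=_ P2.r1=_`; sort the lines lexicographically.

P1.r0=1 P2.r0=0 P2.r1=0
P1.r0=1 P2.r0=0 P2.r1=2
P1.r0=1 P2.r0=1 P2.r1=2
P1.r0=1 P2.r0=2 P2.r1=0
P1.r0=1 P2.r0=2 P2.r1=2
P1.r0=2 P2.r0=0 P2.r1=0
P1.r0=2 P2.r0=0 P2.r1=2
P1.r0=2 P2.r0=1 P2.r1=2
P1.r0=2 P2.r0=2 P2.r1=0
P1.r0=2 P2.r0=2 P2.r1=2

outcome vector order: (P1.r0,P2.r0,P2.r1)
|SC outcomes| = 10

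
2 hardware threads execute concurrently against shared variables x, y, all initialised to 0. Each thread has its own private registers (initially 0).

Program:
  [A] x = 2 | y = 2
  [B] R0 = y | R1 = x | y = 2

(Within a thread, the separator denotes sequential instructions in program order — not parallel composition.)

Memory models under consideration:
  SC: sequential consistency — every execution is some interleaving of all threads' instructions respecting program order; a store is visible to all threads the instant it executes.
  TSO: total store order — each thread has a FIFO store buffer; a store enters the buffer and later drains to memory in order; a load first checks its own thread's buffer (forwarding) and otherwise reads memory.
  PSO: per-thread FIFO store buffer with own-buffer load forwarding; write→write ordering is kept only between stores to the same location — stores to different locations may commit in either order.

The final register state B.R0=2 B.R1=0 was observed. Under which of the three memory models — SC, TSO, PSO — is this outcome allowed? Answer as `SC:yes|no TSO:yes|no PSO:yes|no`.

SC:no TSO:no PSO:yes

outcome vector order: (B.R0,B.R1)
SC: 3 outcomes — {<0 0> <0 2> <2 2>}
TSO: 3 outcomes — {<0 0> <0 2> <2 2>}
PSO: 4 outcomes — {<0 0> <0 2> <2 0> <2 2>}
target <2 0> ∈ {PSO}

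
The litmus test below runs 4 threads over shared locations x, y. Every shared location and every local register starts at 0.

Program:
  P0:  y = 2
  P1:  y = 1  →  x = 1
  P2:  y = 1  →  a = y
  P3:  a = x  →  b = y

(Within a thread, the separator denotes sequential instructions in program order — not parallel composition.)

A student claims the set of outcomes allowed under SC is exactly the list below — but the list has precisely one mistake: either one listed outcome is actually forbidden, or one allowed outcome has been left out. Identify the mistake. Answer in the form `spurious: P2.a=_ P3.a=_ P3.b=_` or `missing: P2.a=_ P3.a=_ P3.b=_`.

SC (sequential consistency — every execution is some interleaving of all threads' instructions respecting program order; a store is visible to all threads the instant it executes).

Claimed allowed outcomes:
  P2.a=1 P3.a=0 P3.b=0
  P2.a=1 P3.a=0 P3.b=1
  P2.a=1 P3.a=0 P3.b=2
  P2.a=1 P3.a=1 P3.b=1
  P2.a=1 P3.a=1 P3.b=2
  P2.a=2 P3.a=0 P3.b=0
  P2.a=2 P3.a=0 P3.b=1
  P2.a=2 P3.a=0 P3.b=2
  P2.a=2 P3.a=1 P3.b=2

missing: P2.a=2 P3.a=1 P3.b=1

outcome vector order: (P2.a,P3.a,P3.b)
under SC → 1/0/0 1/0/1 1/0/2 1/1/1 1/1/2 2/0/0 2/0/1 2/0/2 2/1/1 2/1/2
SC∖claimed = {2/1/1}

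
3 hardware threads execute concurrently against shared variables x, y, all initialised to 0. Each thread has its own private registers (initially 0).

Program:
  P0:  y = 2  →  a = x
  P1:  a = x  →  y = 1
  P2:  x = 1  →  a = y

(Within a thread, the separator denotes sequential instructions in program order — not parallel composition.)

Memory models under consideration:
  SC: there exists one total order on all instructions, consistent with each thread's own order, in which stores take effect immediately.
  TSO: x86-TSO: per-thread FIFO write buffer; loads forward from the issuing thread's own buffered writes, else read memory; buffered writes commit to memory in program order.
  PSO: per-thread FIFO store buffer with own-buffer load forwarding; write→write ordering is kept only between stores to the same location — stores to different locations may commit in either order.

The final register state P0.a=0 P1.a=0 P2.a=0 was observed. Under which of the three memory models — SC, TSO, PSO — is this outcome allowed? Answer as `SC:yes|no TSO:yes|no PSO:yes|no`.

SC:no TSO:yes PSO:yes

outcome vector order: (P0.a,P1.a,P2.a)
SC: 10 outcomes — {(0,0,1), (0,0,2), (0,1,1), (0,1,2), (1,0,0), (1,0,1), (1,0,2), (1,1,0), (1,1,1), (1,1,2)}
TSO: 12 outcomes — {(0,0,0), (0,0,1), (0,0,2), (0,1,0), (0,1,1), (0,1,2), (1,0,0), (1,0,1), (1,0,2), (1,1,0), (1,1,1), (1,1,2)}
PSO: 12 outcomes — {(0,0,0), (0,0,1), (0,0,2), (0,1,0), (0,1,1), (0,1,2), (1,0,0), (1,0,1), (1,0,2), (1,1,0), (1,1,1), (1,1,2)}
target (0,0,0) ∈ {TSO,PSO}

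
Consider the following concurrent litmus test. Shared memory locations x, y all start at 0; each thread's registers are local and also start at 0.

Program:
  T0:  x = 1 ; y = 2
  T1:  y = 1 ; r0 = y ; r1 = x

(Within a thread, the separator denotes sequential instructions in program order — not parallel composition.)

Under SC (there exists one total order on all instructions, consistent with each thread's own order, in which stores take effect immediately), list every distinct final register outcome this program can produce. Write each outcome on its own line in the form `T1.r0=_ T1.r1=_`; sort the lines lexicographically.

T1.r0=1 T1.r1=0
T1.r0=1 T1.r1=1
T1.r0=2 T1.r1=1

outcome vector order: (T1.r0,T1.r1)
|SC outcomes| = 3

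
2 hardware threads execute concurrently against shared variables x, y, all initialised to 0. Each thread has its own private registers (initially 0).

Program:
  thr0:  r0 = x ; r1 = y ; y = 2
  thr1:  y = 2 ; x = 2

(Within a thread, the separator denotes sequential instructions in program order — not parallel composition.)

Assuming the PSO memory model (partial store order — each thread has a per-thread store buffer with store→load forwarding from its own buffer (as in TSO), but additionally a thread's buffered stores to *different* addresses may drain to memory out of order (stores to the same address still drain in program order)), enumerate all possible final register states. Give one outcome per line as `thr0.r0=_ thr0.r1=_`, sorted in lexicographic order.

thr0.r0=0 thr0.r1=0
thr0.r0=0 thr0.r1=2
thr0.r0=2 thr0.r1=0
thr0.r0=2 thr0.r1=2

outcome vector order: (thr0.r0,thr0.r1)
|PSO outcomes| = 4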